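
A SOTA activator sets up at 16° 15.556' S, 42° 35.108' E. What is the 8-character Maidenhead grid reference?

Offset from 180°W / 90°S: lon 222.58513°, lat 73.74073°.
Field (20°×10°, letters A–R): lon ⌊222.58513/20⌋ = 11 → L; lat ⌊73.74073/10⌋ = 7 → H.
Square (2°×1°, digits 0–9): lon ⌊2.58513/2⌋ = 1; lat ⌊3.74073/1⌋ = 3.
Subsquare (5′×2.5′, letters a–x): lon ⌊0.58513/0.0833333⌋ = 7 → h; lat ⌊0.74073/0.0416667⌋ = 17 → r.
Extended square (30″×15″, digits 0–9): lon ⌊0.00180/0.00833333⌋ = 0; lat ⌊0.03240/0.00416667⌋ = 7.

LH13hr07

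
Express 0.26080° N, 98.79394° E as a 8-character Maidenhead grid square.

NJ90jg52

Offset from 180°W / 90°S: lon 278.79394°, lat 90.26080°.
Field: 278.79394/20 → 13 → N, 90.26080/10 → 9 → J; chars NJ.
Square: 18.79394/2 → 9, 0.26080/1 → 0; chars 90.
Subsquare: 0.79394/0.0833333 → 9 → j, 0.26080/0.0416667 → 6 → g; chars jg.
Extended square: 0.04394/0.00833333 → 5, 0.01080/0.00416667 → 2; chars 52.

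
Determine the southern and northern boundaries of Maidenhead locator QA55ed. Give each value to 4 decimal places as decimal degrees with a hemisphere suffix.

Field Q=16, A=0: +16·20° lon, +0·10° lat → SW at lon 140°, lat -90°.
Square 5, 5: +5·2° lon, +5·1° lat → SW at lon 150°, lat -85°.
Subsquare e=4, d=3: +4·0.0833333° lon, +3·0.0416667° lat → SW at lon 150.333°, lat -84.875°.
Cell spans 0.0833333° lon × 0.0416667° lat.
south 84.8750° S, north 84.8333° S.

84.8750° S, 84.8333° S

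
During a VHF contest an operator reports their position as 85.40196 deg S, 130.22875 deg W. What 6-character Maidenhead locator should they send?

CA44vo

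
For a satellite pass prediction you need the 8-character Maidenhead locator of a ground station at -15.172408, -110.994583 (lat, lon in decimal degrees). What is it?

DH44mt08

Shift to the Maidenhead origin (180°W, 90°S): lon 69.00542, lat 74.82759.
Field (20°×10°, letters A–R): 69.00542/20 → 3 → D, 74.82759/10 → 7 → H; chars DH.
Square (2°×1°, digits 0–9): 9.00542/2 → 4, 4.82759/1 → 4; chars 44.
Subsquare (5′×2.5′, letters a–x): 1.00542/0.0833333 → 12 → m, 0.82759/0.0416667 → 19 → t; chars mt.
Extended square (30″×15″, digits 0–9): 0.00542/0.00833333 → 0, 0.03593/0.00416667 → 8; chars 08.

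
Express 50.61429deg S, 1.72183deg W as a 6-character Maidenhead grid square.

ID99dj

Offset from 180°W / 90°S: lon 178.2782°, lat 39.3857°.
Field: lon ⌊178.2782/20⌋ = 8 → I; lat ⌊39.3857/10⌋ = 3 → D.
Square: lon ⌊18.2782/2⌋ = 9; lat ⌊9.3857/1⌋ = 9.
Subsquare: lon ⌊0.2782/0.0833333⌋ = 3 → d; lat ⌊0.3857/0.0416667⌋ = 9 → j.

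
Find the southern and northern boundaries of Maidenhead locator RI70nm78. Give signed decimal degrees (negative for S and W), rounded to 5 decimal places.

-9.46667, -9.46250

Field R=17, I=8: +17·20° lon, +8·10° lat → SW at lon 160°, lat -10°.
Square 7, 0: +7·2° lon, +0·1° lat → SW at lon 174°, lat -10°.
Subsquare n=13, m=12: +13·0.0833333° lon, +12·0.0416667° lat → SW at lon 175.083°, lat -9.5°.
Extended square 7, 8: +7·0.00833333° lon, +8·0.00416667° lat → SW at lon 175.142°, lat -9.46667°.
Cell spans 0.00833333° lon × 0.00416667° lat.
south -9.46667, north -9.46250.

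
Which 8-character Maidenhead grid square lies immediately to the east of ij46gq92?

Longitude extended square 9; +1 → 10, wraps to 0, carry into subsquare.
Longitude subsquare g = 6; +1 → 7 = h.
The latitude characters are unchanged.

IJ46hq02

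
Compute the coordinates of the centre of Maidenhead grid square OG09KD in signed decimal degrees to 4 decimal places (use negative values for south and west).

-20.8542, 100.8750

Field O=14, G=6: +14·20° lon, +6·10° lat → SW at lon 100°, lat -30°.
Square 0, 9: +0·2° lon, +9·1° lat → SW at lon 100°, lat -21°.
Subsquare k=10, d=3: +10·0.0833333° lon, +3·0.0416667° lat → SW at lon 100.833°, lat -20.875°.
Cell spans 0.0833333° lon × 0.0416667° lat. Centre is SW corner plus half of each.
latitude -20.8542, longitude 100.8750.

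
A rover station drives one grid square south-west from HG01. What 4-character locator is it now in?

Longitude square 0; −1 → -1, wraps to 9, carry into field.
Longitude field H = 7; −1 → 6 = G.
Latitude square 1; −1 → 0.

GG90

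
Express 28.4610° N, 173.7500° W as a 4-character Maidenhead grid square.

AL38

Offset from 180°W / 90°S: lon 6.25°, lat 118.46°.
Field: 6.25/20 → 0 → A, 118.46/10 → 11 → L; chars AL.
Square: 6.25/2 → 3, 8.46/1 → 8; chars 38.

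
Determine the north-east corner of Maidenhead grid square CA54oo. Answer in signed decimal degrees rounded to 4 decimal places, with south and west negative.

Field C=2, A=0: +2·20° lon, +0·10° lat → SW at lon -140°, lat -90°.
Square 5, 4: +5·2° lon, +4·1° lat → SW at lon -130°, lat -86°.
Subsquare o=14, o=14: +14·0.0833333° lon, +14·0.0416667° lat → SW at lon -128.833°, lat -85.4167°.
Cell spans 0.0833333° lon × 0.0416667° lat. NE corner is SW corner plus one full cell.
latitude -85.3750, longitude -128.7500.

-85.3750, -128.7500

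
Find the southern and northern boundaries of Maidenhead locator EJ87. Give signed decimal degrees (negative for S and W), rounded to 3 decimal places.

7.000, 8.000

Field E=4, J=9: +4·20° lon, +9·10° lat → SW at lon -100°, lat 0°.
Square 8, 7: +8·2° lon, +7·1° lat → SW at lon -84°, lat 7°.
Cell spans 2° lon × 1° lat.
south 7.000, north 8.000.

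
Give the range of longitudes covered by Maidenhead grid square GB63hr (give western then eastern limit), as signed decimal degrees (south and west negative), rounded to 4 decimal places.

-47.4167, -47.3333

Field G=6, B=1: +6·20° lon, +1·10° lat → SW at lon -60°, lat -80°.
Square 6, 3: +6·2° lon, +3·1° lat → SW at lon -48°, lat -77°.
Subsquare h=7, r=17: +7·0.0833333° lon, +17·0.0416667° lat → SW at lon -47.4167°, lat -76.2917°.
Cell spans 0.0833333° lon × 0.0416667° lat.
west -47.4167, east -47.3333.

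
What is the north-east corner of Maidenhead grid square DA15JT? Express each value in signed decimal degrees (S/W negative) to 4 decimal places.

-84.1667, -117.1667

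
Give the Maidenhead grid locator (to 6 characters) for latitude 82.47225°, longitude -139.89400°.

CR02bl

Shift to the Maidenhead origin (180°W, 90°S): lon 40.1060, lat 172.4723.
Field (20°×10°, letters A–R): 40.1060/20 → 2 → C, 172.4723/10 → 17 → R; chars CR.
Square (2°×1°, digits 0–9): 0.1060/2 → 0, 2.4723/1 → 2; chars 02.
Subsquare (5′×2.5′, letters a–x): 0.1060/0.0833333 → 1 → b, 0.4723/0.0416667 → 11 → l; chars bl.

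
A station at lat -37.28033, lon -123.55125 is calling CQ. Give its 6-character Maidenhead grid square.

Add 180° to longitude and 90° to latitude: 56.4488, 52.7197.
Field: 56.4488/20 → 2 → C, 52.7197/10 → 5 → F; chars CF.
Square: 16.4488/2 → 8, 2.7197/1 → 2; chars 82.
Subsquare: 0.4488/0.0833333 → 5 → f, 0.7197/0.0416667 → 17 → r; chars fr.

CF82fr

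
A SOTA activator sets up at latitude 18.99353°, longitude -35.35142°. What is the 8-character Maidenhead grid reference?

Offset from 180°W / 90°S: lon 144.64858°, lat 108.99353°.
Field: 144.64858/20 → 7 → H, 108.99353/10 → 10 → K; chars HK.
Square: 4.64858/2 → 2, 8.99353/1 → 8; chars 28.
Subsquare: 0.64858/0.0833333 → 7 → h, 0.99353/0.0416667 → 23 → x; chars hx.
Extended square: 0.06525/0.00833333 → 7, 0.03520/0.00416667 → 8; chars 78.

HK28hx78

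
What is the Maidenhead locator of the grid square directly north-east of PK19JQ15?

PK19jq26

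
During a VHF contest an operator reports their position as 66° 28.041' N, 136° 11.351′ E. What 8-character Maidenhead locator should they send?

PP86cl22

Offset from 180°W / 90°S: lon 316.18918°, lat 156.46735°.
Field (20°×10°, letters A–R): 316.18918/20 → 15 → P, 156.46735/10 → 15 → P; chars PP.
Square (2°×1°, digits 0–9): 16.18918/2 → 8, 6.46735/1 → 6; chars 86.
Subsquare (5′×2.5′, letters a–x): 0.18918/0.0833333 → 2 → c, 0.46735/0.0416667 → 11 → l; chars cl.
Extended square (30″×15″, digits 0–9): 0.02252/0.00833333 → 2, 0.00902/0.00416667 → 2; chars 22.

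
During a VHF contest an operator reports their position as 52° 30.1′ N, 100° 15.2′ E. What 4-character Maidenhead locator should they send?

OO02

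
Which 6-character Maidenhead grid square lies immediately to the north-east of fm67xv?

FM77aw

Longitude subsquare x = 23; +1 → 24, wraps to 0 = a, carry into square.
Longitude square 6; +1 → 7.
Latitude subsquare v = 21; +1 → 22 = w.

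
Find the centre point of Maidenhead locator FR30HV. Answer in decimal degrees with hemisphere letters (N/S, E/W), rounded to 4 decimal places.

80.8958° N, 73.3750° W

Field F=5, R=17: +5·20° lon, +17·10° lat → SW at lon -80°, lat 80°.
Square 3, 0: +3·2° lon, +0·1° lat → SW at lon -74°, lat 80°.
Subsquare h=7, v=21: +7·0.0833333° lon, +21·0.0416667° lat → SW at lon -73.4167°, lat 80.875°.
Cell spans 0.0833333° lon × 0.0416667° lat. Centre is SW corner plus half of each.
latitude 80.8958° N, longitude 73.3750° W.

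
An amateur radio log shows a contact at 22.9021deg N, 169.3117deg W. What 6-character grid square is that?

AL52iv

Add 180° to longitude and 90° to latitude: 10.6883, 112.9021.
Field: lon ⌊10.6883/20⌋ = 0 → A; lat ⌊112.9021/10⌋ = 11 → L.
Square: lon ⌊10.6883/2⌋ = 5; lat ⌊2.9021/1⌋ = 2.
Subsquare: lon ⌊0.6883/0.0833333⌋ = 8 → i; lat ⌊0.9021/0.0416667⌋ = 21 → v.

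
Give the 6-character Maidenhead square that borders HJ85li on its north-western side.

HJ85kj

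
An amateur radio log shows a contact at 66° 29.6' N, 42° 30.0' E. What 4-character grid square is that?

Shift to the Maidenhead origin (180°W, 90°S): lon 222.50, lat 156.49.
Field (20°×10°, letters A–R): 222.50/20 → 11 → L, 156.49/10 → 15 → P; chars LP.
Square (2°×1°, digits 0–9): 2.50/2 → 1, 6.49/1 → 6; chars 16.

LP16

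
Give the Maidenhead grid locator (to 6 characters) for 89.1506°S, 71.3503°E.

MA50qu

Add 180° to longitude and 90° to latitude: 251.3503, 0.8494.
Field: lon ⌊251.3503/20⌋ = 12 → M; lat ⌊0.8494/10⌋ = 0 → A.
Square: lon ⌊11.3503/2⌋ = 5; lat ⌊0.8494/1⌋ = 0.
Subsquare: lon ⌊1.3503/0.0833333⌋ = 16 → q; lat ⌊0.8494/0.0416667⌋ = 20 → u.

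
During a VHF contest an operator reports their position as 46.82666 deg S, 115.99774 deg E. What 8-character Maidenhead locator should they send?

Add 180° to longitude and 90° to latitude: 295.99774, 43.17334.
Field: 295.99774/20 → 14 → O, 43.17334/10 → 4 → E; chars OE.
Square: 15.99774/2 → 7, 3.17334/1 → 3; chars 73.
Subsquare: 1.99774/0.0833333 → 23 → x, 0.17334/0.0416667 → 4 → e; chars xe.
Extended square: 0.08107/0.00833333 → 9, 0.00667/0.00416667 → 1; chars 91.

OE73xe91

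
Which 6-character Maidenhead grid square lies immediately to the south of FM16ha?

FM15hx

Latitude subsquare a = 0; −1 → -1, wraps to 23 = x, carry into square.
Latitude square 6; −1 → 5.
The longitude characters are unchanged.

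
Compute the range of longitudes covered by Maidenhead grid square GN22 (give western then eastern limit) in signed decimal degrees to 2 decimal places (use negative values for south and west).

-56.00, -54.00

Field G=6, N=13: +6·20° lon, +13·10° lat → SW at lon -60°, lat 40°.
Square 2, 2: +2·2° lon, +2·1° lat → SW at lon -56°, lat 42°.
Cell spans 2° lon × 1° lat.
west -56.00, east -54.00.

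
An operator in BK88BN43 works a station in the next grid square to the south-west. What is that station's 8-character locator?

BK88bn32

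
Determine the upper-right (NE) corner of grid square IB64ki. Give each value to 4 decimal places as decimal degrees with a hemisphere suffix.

75.6250° S, 7.0833° W

Field I=8, B=1: +8·20° lon, +1·10° lat → SW at lon -20°, lat -80°.
Square 6, 4: +6·2° lon, +4·1° lat → SW at lon -8°, lat -76°.
Subsquare k=10, i=8: +10·0.0833333° lon, +8·0.0416667° lat → SW at lon -7.16667°, lat -75.6667°.
Cell spans 0.0833333° lon × 0.0416667° lat. NE corner is SW corner plus one full cell.
latitude 75.6250° S, longitude 7.0833° W.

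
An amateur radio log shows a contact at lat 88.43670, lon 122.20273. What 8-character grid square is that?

PR18ck44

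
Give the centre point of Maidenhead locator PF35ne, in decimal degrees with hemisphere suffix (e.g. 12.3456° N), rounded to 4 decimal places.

34.8125° S, 127.1250° E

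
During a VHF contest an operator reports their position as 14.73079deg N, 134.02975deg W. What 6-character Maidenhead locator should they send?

CK24xr

Offset from 180°W / 90°S: lon 45.9702°, lat 104.7308°.
Field (20°×10°, letters A–R): 45.9702/20 → 2 → C, 104.7308/10 → 10 → K; chars CK.
Square (2°×1°, digits 0–9): 5.9702/2 → 2, 4.7308/1 → 4; chars 24.
Subsquare (5′×2.5′, letters a–x): 1.9702/0.0833333 → 23 → x, 0.7308/0.0416667 → 17 → r; chars xr.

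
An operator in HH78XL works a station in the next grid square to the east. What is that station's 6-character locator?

HH88al

Longitude subsquare x = 23; +1 → 24, wraps to 0 = a, carry into square.
Longitude square 7; +1 → 8.
The latitude characters are unchanged.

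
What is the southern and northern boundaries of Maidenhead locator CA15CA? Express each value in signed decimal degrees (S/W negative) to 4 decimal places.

Field C=2, A=0: +2·20° lon, +0·10° lat → SW at lon -140°, lat -90°.
Square 1, 5: +1·2° lon, +5·1° lat → SW at lon -138°, lat -85°.
Subsquare c=2, a=0: +2·0.0833333° lon, +0·0.0416667° lat → SW at lon -137.833°, lat -85°.
Cell spans 0.0833333° lon × 0.0416667° lat.
south -85.0000, north -84.9583.

-85.0000, -84.9583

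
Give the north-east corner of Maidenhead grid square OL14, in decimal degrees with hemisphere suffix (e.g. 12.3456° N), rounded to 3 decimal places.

Field O=14, L=11: +14·20° lon, +11·10° lat → SW at lon 100°, lat 20°.
Square 1, 4: +1·2° lon, +4·1° lat → SW at lon 102°, lat 24°.
Cell spans 2° lon × 1° lat. NE corner is SW corner plus one full cell.
latitude 25.000° N, longitude 104.000° E.

25.000° N, 104.000° E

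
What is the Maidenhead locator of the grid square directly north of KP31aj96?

KP31aj97

Latitude extended square 6; +1 → 7.
The longitude characters are unchanged.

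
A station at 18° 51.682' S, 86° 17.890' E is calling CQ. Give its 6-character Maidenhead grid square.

NH31dd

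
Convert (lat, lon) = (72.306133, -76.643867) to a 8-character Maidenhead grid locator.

Offset from 180°W / 90°S: lon 103.35613°, lat 162.30613°.
Field (20°×10°, letters A–R): lon ⌊103.35613/20⌋ = 5 → F; lat ⌊162.30613/10⌋ = 16 → Q.
Square (2°×1°, digits 0–9): lon ⌊3.35613/2⌋ = 1; lat ⌊2.30613/1⌋ = 2.
Subsquare (5′×2.5′, letters a–x): lon ⌊1.35613/0.0833333⌋ = 16 → q; lat ⌊0.30613/0.0416667⌋ = 7 → h.
Extended square (30″×15″, digits 0–9): lon ⌊0.02280/0.00833333⌋ = 2; lat ⌊0.01447/0.00416667⌋ = 3.

FQ12qh23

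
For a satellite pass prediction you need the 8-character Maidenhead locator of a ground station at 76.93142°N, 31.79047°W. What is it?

Add 180° to longitude and 90° to latitude: 148.20953, 166.93142.
Field (20°×10°, letters A–R): lon ⌊148.20953/20⌋ = 7 → H; lat ⌊166.93142/10⌋ = 16 → Q.
Square (2°×1°, digits 0–9): lon ⌊8.20953/2⌋ = 4; lat ⌊6.93142/1⌋ = 6.
Subsquare (5′×2.5′, letters a–x): lon ⌊0.20953/0.0833333⌋ = 2 → c; lat ⌊0.93142/0.0416667⌋ = 22 → w.
Extended square (30″×15″, digits 0–9): lon ⌊0.04286/0.00833333⌋ = 5; lat ⌊0.01475/0.00416667⌋ = 3.

HQ46cw53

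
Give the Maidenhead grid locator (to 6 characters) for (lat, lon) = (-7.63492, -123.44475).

CI82gi

Offset from 180°W / 90°S: lon 56.5553°, lat 82.3651°.
Field (20°×10°, letters A–R): 56.5553/20 → 2 → C, 82.3651/10 → 8 → I; chars CI.
Square (2°×1°, digits 0–9): 16.5553/2 → 8, 2.3651/1 → 2; chars 82.
Subsquare (5′×2.5′, letters a–x): 0.5553/0.0833333 → 6 → g, 0.3651/0.0416667 → 8 → i; chars gi.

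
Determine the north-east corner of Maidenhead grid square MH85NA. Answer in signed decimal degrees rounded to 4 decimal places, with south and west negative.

Field M=12, H=7: +12·20° lon, +7·10° lat → SW at lon 60°, lat -20°.
Square 8, 5: +8·2° lon, +5·1° lat → SW at lon 76°, lat -15°.
Subsquare n=13, a=0: +13·0.0833333° lon, +0·0.0416667° lat → SW at lon 77.0833°, lat -15°.
Cell spans 0.0833333° lon × 0.0416667° lat. NE corner is SW corner plus one full cell.
latitude -14.9583, longitude 77.1667.

-14.9583, 77.1667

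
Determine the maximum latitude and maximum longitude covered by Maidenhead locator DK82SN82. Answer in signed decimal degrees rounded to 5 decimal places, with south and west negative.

12.55417, -102.42500

Field D=3, K=10: +3·20° lon, +10·10° lat → SW at lon -120°, lat 10°.
Square 8, 2: +8·2° lon, +2·1° lat → SW at lon -104°, lat 12°.
Subsquare s=18, n=13: +18·0.0833333° lon, +13·0.0416667° lat → SW at lon -102.5°, lat 12.5417°.
Extended square 8, 2: +8·0.00833333° lon, +2·0.00416667° lat → SW at lon -102.433°, lat 12.55°.
Cell spans 0.00833333° lon × 0.00416667° lat. NE corner is SW corner plus one full cell.
latitude 12.55417, longitude -102.42500.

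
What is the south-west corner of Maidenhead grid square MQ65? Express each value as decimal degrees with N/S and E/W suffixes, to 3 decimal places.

75.000° N, 72.000° E

Field M=12, Q=16: +12·20° lon, +16·10° lat → SW at lon 60°, lat 70°.
Square 6, 5: +6·2° lon, +5·1° lat → SW at lon 72°, lat 75°.
latitude 75.000° N, longitude 72.000° E.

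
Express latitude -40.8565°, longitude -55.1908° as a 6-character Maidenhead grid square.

GE29jd

Shift to the Maidenhead origin (180°W, 90°S): lon 124.8092, lat 49.1435.
Field: 124.8092/20 → 6 → G, 49.1435/10 → 4 → E; chars GE.
Square: 4.8092/2 → 2, 9.1435/1 → 9; chars 29.
Subsquare: 0.8092/0.0833333 → 9 → j, 0.1435/0.0416667 → 3 → d; chars jd.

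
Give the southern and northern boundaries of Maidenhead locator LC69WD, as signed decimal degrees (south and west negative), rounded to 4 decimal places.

-60.8750, -60.8333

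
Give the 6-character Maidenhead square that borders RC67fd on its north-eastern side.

RC67ge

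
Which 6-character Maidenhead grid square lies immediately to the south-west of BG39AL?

Longitude subsquare a = 0; −1 → -1, wraps to 23 = x, carry into square.
Longitude square 3; −1 → 2.
Latitude subsquare l = 11; −1 → 10 = k.

BG29xk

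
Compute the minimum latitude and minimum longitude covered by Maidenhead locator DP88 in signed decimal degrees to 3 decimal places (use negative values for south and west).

Field D=3, P=15: +3·20° lon, +15·10° lat → SW at lon -120°, lat 60°.
Square 8, 8: +8·2° lon, +8·1° lat → SW at lon -104°, lat 68°.
latitude 68.000, longitude -104.000.

68.000, -104.000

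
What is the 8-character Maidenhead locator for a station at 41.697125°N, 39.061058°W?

Shift to the Maidenhead origin (180°W, 90°S): lon 140.93894, lat 131.69712.
Field (20°×10°, letters A–R): lon ⌊140.93894/20⌋ = 7 → H; lat ⌊131.69712/10⌋ = 13 → N.
Square (2°×1°, digits 0–9): lon ⌊0.93894/2⌋ = 0; lat ⌊1.69712/1⌋ = 1.
Subsquare (5′×2.5′, letters a–x): lon ⌊0.93894/0.0833333⌋ = 11 → l; lat ⌊0.69712/0.0416667⌋ = 16 → q.
Extended square (30″×15″, digits 0–9): lon ⌊0.02228/0.00833333⌋ = 2; lat ⌊0.03046/0.00416667⌋ = 7.

HN01lq27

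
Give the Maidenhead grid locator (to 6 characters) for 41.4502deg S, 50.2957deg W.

Shift to the Maidenhead origin (180°W, 90°S): lon 129.7043, lat 48.5498.
Field: lon ⌊129.7043/20⌋ = 6 → G; lat ⌊48.5498/10⌋ = 4 → E.
Square: lon ⌊9.7043/2⌋ = 4; lat ⌊8.5498/1⌋ = 8.
Subsquare: lon ⌊1.7043/0.0833333⌋ = 20 → u; lat ⌊0.5498/0.0416667⌋ = 13 → n.

GE48un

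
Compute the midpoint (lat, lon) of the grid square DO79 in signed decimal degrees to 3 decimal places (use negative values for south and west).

59.500, -105.000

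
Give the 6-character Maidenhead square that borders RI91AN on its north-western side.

RI81xo

Longitude subsquare a = 0; −1 → -1, wraps to 23 = x, carry into square.
Longitude square 9; −1 → 8.
Latitude subsquare n = 13; +1 → 14 = o.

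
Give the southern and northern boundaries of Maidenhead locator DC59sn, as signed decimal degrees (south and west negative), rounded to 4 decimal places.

Field D=3, C=2: +3·20° lon, +2·10° lat → SW at lon -120°, lat -70°.
Square 5, 9: +5·2° lon, +9·1° lat → SW at lon -110°, lat -61°.
Subsquare s=18, n=13: +18·0.0833333° lon, +13·0.0416667° lat → SW at lon -108.5°, lat -60.4583°.
Cell spans 0.0833333° lon × 0.0416667° lat.
south -60.4583, north -60.4167.

-60.4583, -60.4167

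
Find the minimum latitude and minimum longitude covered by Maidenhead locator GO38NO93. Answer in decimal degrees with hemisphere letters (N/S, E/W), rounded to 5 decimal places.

Field G=6, O=14: +6·20° lon, +14·10° lat → SW at lon -60°, lat 50°.
Square 3, 8: +3·2° lon, +8·1° lat → SW at lon -54°, lat 58°.
Subsquare n=13, o=14: +13·0.0833333° lon, +14·0.0416667° lat → SW at lon -52.9167°, lat 58.5833°.
Extended square 9, 3: +9·0.00833333° lon, +3·0.00416667° lat → SW at lon -52.8417°, lat 58.5958°.
latitude 58.59583° N, longitude 52.84167° W.

58.59583° N, 52.84167° W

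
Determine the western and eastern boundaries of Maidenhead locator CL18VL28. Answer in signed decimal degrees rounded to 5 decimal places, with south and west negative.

Field C=2, L=11: +2·20° lon, +11·10° lat → SW at lon -140°, lat 20°.
Square 1, 8: +1·2° lon, +8·1° lat → SW at lon -138°, lat 28°.
Subsquare v=21, l=11: +21·0.0833333° lon, +11·0.0416667° lat → SW at lon -136.25°, lat 28.4583°.
Extended square 2, 8: +2·0.00833333° lon, +8·0.00416667° lat → SW at lon -136.233°, lat 28.4917°.
Cell spans 0.00833333° lon × 0.00416667° lat.
west -136.23333, east -136.22500.

-136.23333, -136.22500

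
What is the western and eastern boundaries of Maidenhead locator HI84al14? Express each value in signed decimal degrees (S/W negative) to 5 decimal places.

-23.99167, -23.98333

Field H=7, I=8: +7·20° lon, +8·10° lat → SW at lon -40°, lat -10°.
Square 8, 4: +8·2° lon, +4·1° lat → SW at lon -24°, lat -6°.
Subsquare a=0, l=11: +0·0.0833333° lon, +11·0.0416667° lat → SW at lon -24°, lat -5.54167°.
Extended square 1, 4: +1·0.00833333° lon, +4·0.00416667° lat → SW at lon -23.9917°, lat -5.525°.
Cell spans 0.00833333° lon × 0.00416667° lat.
west -23.99167, east -23.98333.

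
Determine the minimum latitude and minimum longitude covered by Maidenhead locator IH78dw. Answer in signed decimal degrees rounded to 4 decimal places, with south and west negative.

-11.0833, -5.7500

Field I=8, H=7: +8·20° lon, +7·10° lat → SW at lon -20°, lat -20°.
Square 7, 8: +7·2° lon, +8·1° lat → SW at lon -6°, lat -12°.
Subsquare d=3, w=22: +3·0.0833333° lon, +22·0.0416667° lat → SW at lon -5.75°, lat -11.0833°.
latitude -11.0833, longitude -5.7500.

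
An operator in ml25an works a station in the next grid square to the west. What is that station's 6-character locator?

ML15xn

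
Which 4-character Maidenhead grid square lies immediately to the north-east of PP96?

Longitude square 9; +1 → 10, wraps to 0, carry into field.
Longitude field P = 15; +1 → 16 = Q.
Latitude square 6; +1 → 7.

QP07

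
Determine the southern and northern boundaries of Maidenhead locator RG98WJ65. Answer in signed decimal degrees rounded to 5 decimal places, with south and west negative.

Field R=17, G=6: +17·20° lon, +6·10° lat → SW at lon 160°, lat -30°.
Square 9, 8: +9·2° lon, +8·1° lat → SW at lon 178°, lat -22°.
Subsquare w=22, j=9: +22·0.0833333° lon, +9·0.0416667° lat → SW at lon 179.833°, lat -21.625°.
Extended square 6, 5: +6·0.00833333° lon, +5·0.00416667° lat → SW at lon 179.883°, lat -21.6042°.
Cell spans 0.00833333° lon × 0.00416667° lat.
south -21.60417, north -21.60000.

-21.60417, -21.60000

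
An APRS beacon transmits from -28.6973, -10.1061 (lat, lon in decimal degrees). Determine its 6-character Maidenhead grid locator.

IG41wh

Shift to the Maidenhead origin (180°W, 90°S): lon 169.8939, lat 61.3027.
Field: 169.8939/20 → 8 → I, 61.3027/10 → 6 → G; chars IG.
Square: 9.8939/2 → 4, 1.3027/1 → 1; chars 41.
Subsquare: 1.8939/0.0833333 → 22 → w, 0.3027/0.0416667 → 7 → h; chars wh.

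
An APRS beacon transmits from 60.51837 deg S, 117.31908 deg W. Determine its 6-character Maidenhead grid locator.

Add 180° to longitude and 90° to latitude: 62.6809, 29.4816.
Field (20°×10°, letters A–R): lon ⌊62.6809/20⌋ = 3 → D; lat ⌊29.4816/10⌋ = 2 → C.
Square (2°×1°, digits 0–9): lon ⌊2.6809/2⌋ = 1; lat ⌊9.4816/1⌋ = 9.
Subsquare (5′×2.5′, letters a–x): lon ⌊0.6809/0.0833333⌋ = 8 → i; lat ⌊0.4816/0.0416667⌋ = 11 → l.

DC19il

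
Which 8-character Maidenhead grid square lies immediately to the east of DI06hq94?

DI06iq04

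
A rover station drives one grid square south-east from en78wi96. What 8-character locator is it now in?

EN78xi05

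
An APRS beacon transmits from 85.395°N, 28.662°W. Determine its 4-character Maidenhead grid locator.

HR55

Offset from 180°W / 90°S: lon 151.34°, lat 175.39°.
Field (20°×10°, letters A–R): lon ⌊151.34/20⌋ = 7 → H; lat ⌊175.39/10⌋ = 17 → R.
Square (2°×1°, digits 0–9): lon ⌊11.34/2⌋ = 5; lat ⌊5.39/1⌋ = 5.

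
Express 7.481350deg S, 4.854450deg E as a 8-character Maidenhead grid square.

Offset from 180°W / 90°S: lon 184.85445°, lat 82.51865°.
Field (20°×10°, letters A–R): lon ⌊184.85445/20⌋ = 9 → J; lat ⌊82.51865/10⌋ = 8 → I.
Square (2°×1°, digits 0–9): lon ⌊4.85445/2⌋ = 2; lat ⌊2.51865/1⌋ = 2.
Subsquare (5′×2.5′, letters a–x): lon ⌊0.85445/0.0833333⌋ = 10 → k; lat ⌊0.51865/0.0416667⌋ = 12 → m.
Extended square (30″×15″, digits 0–9): lon ⌊0.02112/0.00833333⌋ = 2; lat ⌊0.01865/0.00416667⌋ = 4.

JI22km24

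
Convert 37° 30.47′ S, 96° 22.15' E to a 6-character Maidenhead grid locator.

Shift to the Maidenhead origin (180°W, 90°S): lon 276.3692, lat 52.4922.
Field (20°×10°, letters A–R): 276.3692/20 → 13 → N, 52.4922/10 → 5 → F; chars NF.
Square (2°×1°, digits 0–9): 16.3692/2 → 8, 2.4922/1 → 2; chars 82.
Subsquare (5′×2.5′, letters a–x): 0.3692/0.0833333 → 4 → e, 0.4922/0.0416667 → 11 → l; chars el.

NF82el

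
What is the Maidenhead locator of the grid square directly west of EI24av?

Longitude subsquare a = 0; −1 → -1, wraps to 23 = x, carry into square.
Longitude square 2; −1 → 1.
The latitude characters are unchanged.

EI14xv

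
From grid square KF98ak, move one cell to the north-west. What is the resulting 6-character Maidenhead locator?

KF88xl

Longitude subsquare a = 0; −1 → -1, wraps to 23 = x, carry into square.
Longitude square 9; −1 → 8.
Latitude subsquare k = 10; +1 → 11 = l.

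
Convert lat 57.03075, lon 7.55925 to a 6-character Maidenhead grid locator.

JO37sa

Add 180° to longitude and 90° to latitude: 187.5592, 147.0308.
Field: 187.5592/20 → 9 → J, 147.0308/10 → 14 → O; chars JO.
Square: 7.5592/2 → 3, 7.0308/1 → 7; chars 37.
Subsquare: 1.5592/0.0833333 → 18 → s, 0.0308/0.0416667 → 0 → a; chars sa.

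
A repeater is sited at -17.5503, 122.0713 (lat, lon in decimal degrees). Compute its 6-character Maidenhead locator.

PH12ak

Shift to the Maidenhead origin (180°W, 90°S): lon 302.0713, lat 72.4497.
Field: lon ⌊302.0713/20⌋ = 15 → P; lat ⌊72.4497/10⌋ = 7 → H.
Square: lon ⌊2.0713/2⌋ = 1; lat ⌊2.4497/1⌋ = 2.
Subsquare: lon ⌊0.0713/0.0833333⌋ = 0 → a; lat ⌊0.4497/0.0416667⌋ = 10 → k.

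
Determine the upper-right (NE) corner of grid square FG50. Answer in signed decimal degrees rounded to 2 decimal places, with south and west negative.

-29.00, -68.00

Field F=5, G=6: +5·20° lon, +6·10° lat → SW at lon -80°, lat -30°.
Square 5, 0: +5·2° lon, +0·1° lat → SW at lon -70°, lat -30°.
Cell spans 2° lon × 1° lat. NE corner is SW corner plus one full cell.
latitude -29.00, longitude -68.00.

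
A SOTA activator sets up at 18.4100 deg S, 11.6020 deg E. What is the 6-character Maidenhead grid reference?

JH51to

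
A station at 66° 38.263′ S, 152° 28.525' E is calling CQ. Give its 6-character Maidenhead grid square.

Shift to the Maidenhead origin (180°W, 90°S): lon 332.4754, lat 23.3623.
Field: lon ⌊332.4754/20⌋ = 16 → Q; lat ⌊23.3623/10⌋ = 2 → C.
Square: lon ⌊12.4754/2⌋ = 6; lat ⌊3.3623/1⌋ = 3.
Subsquare: lon ⌊0.4754/0.0833333⌋ = 5 → f; lat ⌊0.3623/0.0416667⌋ = 8 → i.

QC63fi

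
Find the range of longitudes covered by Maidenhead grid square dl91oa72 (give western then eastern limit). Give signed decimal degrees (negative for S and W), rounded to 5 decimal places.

Field D=3, L=11: +3·20° lon, +11·10° lat → SW at lon -120°, lat 20°.
Square 9, 1: +9·2° lon, +1·1° lat → SW at lon -102°, lat 21°.
Subsquare o=14, a=0: +14·0.0833333° lon, +0·0.0416667° lat → SW at lon -100.833°, lat 21°.
Extended square 7, 2: +7·0.00833333° lon, +2·0.00416667° lat → SW at lon -100.775°, lat 21.0083°.
Cell spans 0.00833333° lon × 0.00416667° lat.
west -100.77500, east -100.76667.

-100.77500, -100.76667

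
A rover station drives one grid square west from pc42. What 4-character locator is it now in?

Longitude square 4; −1 → 3.
The latitude characters are unchanged.

PC32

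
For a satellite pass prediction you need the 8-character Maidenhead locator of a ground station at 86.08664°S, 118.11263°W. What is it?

Shift to the Maidenhead origin (180°W, 90°S): lon 61.88737, lat 3.91336.
Field: 61.88737/20 → 3 → D, 3.91336/10 → 0 → A; chars DA.
Square: 1.88737/2 → 0, 3.91336/1 → 3; chars 03.
Subsquare: 1.88737/0.0833333 → 22 → w, 0.91336/0.0416667 → 21 → v; chars wv.
Extended square: 0.05404/0.00833333 → 6, 0.03836/0.00416667 → 9; chars 69.

DA03wv69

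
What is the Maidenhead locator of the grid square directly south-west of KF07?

JF96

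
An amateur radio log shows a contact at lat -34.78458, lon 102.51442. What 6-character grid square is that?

OF15gf

Add 180° to longitude and 90° to latitude: 282.5144, 55.2154.
Field: 282.5144/20 → 14 → O, 55.2154/10 → 5 → F; chars OF.
Square: 2.5144/2 → 1, 5.2154/1 → 5; chars 15.
Subsquare: 0.5144/0.0833333 → 6 → g, 0.2154/0.0416667 → 5 → f; chars gf.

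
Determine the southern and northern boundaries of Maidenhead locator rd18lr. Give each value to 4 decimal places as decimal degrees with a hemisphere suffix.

51.2917° S, 51.2500° S

Field R=17, D=3: +17·20° lon, +3·10° lat → SW at lon 160°, lat -60°.
Square 1, 8: +1·2° lon, +8·1° lat → SW at lon 162°, lat -52°.
Subsquare l=11, r=17: +11·0.0833333° lon, +17·0.0416667° lat → SW at lon 162.917°, lat -51.2917°.
Cell spans 0.0833333° lon × 0.0416667° lat.
south 51.2917° S, north 51.2500° S.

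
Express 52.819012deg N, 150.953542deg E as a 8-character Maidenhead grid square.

QO52lt46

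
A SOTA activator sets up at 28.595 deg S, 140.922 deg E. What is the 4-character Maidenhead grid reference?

QG01

Add 180° to longitude and 90° to latitude: 320.92, 61.41.
Field (20°×10°, letters A–R): 320.92/20 → 16 → Q, 61.41/10 → 6 → G; chars QG.
Square (2°×1°, digits 0–9): 0.92/2 → 0, 1.41/1 → 1; chars 01.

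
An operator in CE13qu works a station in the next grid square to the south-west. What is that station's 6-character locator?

CE13pt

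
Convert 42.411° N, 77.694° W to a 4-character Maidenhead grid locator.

Offset from 180°W / 90°S: lon 102.31°, lat 132.41°.
Field (20°×10°, letters A–R): 102.31/20 → 5 → F, 132.41/10 → 13 → N; chars FN.
Square (2°×1°, digits 0–9): 2.31/2 → 1, 2.41/1 → 2; chars 12.

FN12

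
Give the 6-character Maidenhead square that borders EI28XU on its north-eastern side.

Longitude subsquare x = 23; +1 → 24, wraps to 0 = a, carry into square.
Longitude square 2; +1 → 3.
Latitude subsquare u = 20; +1 → 21 = v.

EI38av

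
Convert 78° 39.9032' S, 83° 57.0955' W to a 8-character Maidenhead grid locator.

EB81ai50

Offset from 180°W / 90°S: lon 96.04841°, lat 11.33495°.
Field: lon ⌊96.04841/20⌋ = 4 → E; lat ⌊11.33495/10⌋ = 1 → B.
Square: lon ⌊16.04841/2⌋ = 8; lat ⌊1.33495/1⌋ = 1.
Subsquare: lon ⌊0.04841/0.0833333⌋ = 0 → a; lat ⌊0.33495/0.0416667⌋ = 8 → i.
Extended square: lon ⌊0.04841/0.00833333⌋ = 5; lat ⌊0.00161/0.00416667⌋ = 0.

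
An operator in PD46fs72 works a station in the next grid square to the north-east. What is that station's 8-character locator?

PD46fs83

Longitude extended square 7; +1 → 8.
Latitude extended square 2; +1 → 3.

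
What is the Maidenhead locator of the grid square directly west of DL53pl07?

DL53ol97

Longitude extended square 0; −1 → -1, wraps to 9, carry into subsquare.
Longitude subsquare p = 15; −1 → 14 = o.
The latitude characters are unchanged.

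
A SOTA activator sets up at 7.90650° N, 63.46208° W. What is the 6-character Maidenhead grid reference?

FJ87gv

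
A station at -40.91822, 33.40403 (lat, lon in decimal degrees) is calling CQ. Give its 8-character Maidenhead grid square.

KE69qb89

Shift to the Maidenhead origin (180°W, 90°S): lon 213.40403, lat 49.08178.
Field: 213.40403/20 → 10 → K, 49.08178/10 → 4 → E; chars KE.
Square: 13.40403/2 → 6, 9.08178/1 → 9; chars 69.
Subsquare: 1.40403/0.0833333 → 16 → q, 0.08178/0.0416667 → 1 → b; chars qb.
Extended square: 0.07070/0.00833333 → 8, 0.04011/0.00416667 → 9; chars 89.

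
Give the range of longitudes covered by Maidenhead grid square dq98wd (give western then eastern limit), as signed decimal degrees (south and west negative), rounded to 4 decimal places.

Field D=3, Q=16: +3·20° lon, +16·10° lat → SW at lon -120°, lat 70°.
Square 9, 8: +9·2° lon, +8·1° lat → SW at lon -102°, lat 78°.
Subsquare w=22, d=3: +22·0.0833333° lon, +3·0.0416667° lat → SW at lon -100.167°, lat 78.125°.
Cell spans 0.0833333° lon × 0.0416667° lat.
west -100.1667, east -100.0833.

-100.1667, -100.0833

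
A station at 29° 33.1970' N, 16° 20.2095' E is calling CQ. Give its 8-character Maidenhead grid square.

JL89en02

Add 180° to longitude and 90° to latitude: 196.33683, 119.55328.
Field: lon ⌊196.33683/20⌋ = 9 → J; lat ⌊119.55328/10⌋ = 11 → L.
Square: lon ⌊16.33683/2⌋ = 8; lat ⌊9.55328/1⌋ = 9.
Subsquare: lon ⌊0.33683/0.0833333⌋ = 4 → e; lat ⌊0.55328/0.0416667⌋ = 13 → n.
Extended square: lon ⌊0.00349/0.00833333⌋ = 0; lat ⌊0.01162/0.00416667⌋ = 2.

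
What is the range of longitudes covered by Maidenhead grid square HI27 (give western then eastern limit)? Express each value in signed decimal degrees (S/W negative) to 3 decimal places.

-36.000, -34.000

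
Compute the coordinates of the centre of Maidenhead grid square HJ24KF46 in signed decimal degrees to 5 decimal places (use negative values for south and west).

4.23542, -35.12917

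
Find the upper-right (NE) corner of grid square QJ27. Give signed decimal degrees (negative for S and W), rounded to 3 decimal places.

8.000, 146.000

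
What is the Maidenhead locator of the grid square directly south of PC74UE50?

PC74ud59

Latitude extended square 0; −1 → -1, wraps to 9, carry into subsquare.
Latitude subsquare e = 4; −1 → 3 = d.
The longitude characters are unchanged.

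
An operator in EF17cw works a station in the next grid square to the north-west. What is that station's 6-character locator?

Longitude subsquare c = 2; −1 → 1 = b.
Latitude subsquare w = 22; +1 → 23 = x.

EF17bx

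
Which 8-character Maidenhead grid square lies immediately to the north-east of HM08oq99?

Longitude extended square 9; +1 → 10, wraps to 0, carry into subsquare.
Longitude subsquare o = 14; +1 → 15 = p.
Latitude extended square 9; +1 → 10, wraps to 0, carry into subsquare.
Latitude subsquare q = 16; +1 → 17 = r.

HM08pr00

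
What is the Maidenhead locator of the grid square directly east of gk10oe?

GK10pe

Longitude subsquare o = 14; +1 → 15 = p.
The latitude characters are unchanged.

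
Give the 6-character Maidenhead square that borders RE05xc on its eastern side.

RE15ac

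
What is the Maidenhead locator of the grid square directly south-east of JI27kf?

JI27le

Longitude subsquare k = 10; +1 → 11 = l.
Latitude subsquare f = 5; −1 → 4 = e.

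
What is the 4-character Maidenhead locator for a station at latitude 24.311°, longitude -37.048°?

HL14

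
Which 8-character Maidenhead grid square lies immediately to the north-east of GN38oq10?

GN38oq21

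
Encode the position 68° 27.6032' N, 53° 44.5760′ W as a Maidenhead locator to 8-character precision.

GP38dl00

Add 180° to longitude and 90° to latitude: 126.25707, 158.46005.
Field (20°×10°, letters A–R): lon ⌊126.25707/20⌋ = 6 → G; lat ⌊158.46005/10⌋ = 15 → P.
Square (2°×1°, digits 0–9): lon ⌊6.25707/2⌋ = 3; lat ⌊8.46005/1⌋ = 8.
Subsquare (5′×2.5′, letters a–x): lon ⌊0.25707/0.0833333⌋ = 3 → d; lat ⌊0.46005/0.0416667⌋ = 11 → l.
Extended square (30″×15″, digits 0–9): lon ⌊0.00707/0.00833333⌋ = 0; lat ⌊0.00172/0.00416667⌋ = 0.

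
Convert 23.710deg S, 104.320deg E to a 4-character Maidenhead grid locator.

OG26

Offset from 180°W / 90°S: lon 284.32°, lat 66.29°.
Field: lon ⌊284.32/20⌋ = 14 → O; lat ⌊66.29/10⌋ = 6 → G.
Square: lon ⌊4.32/2⌋ = 2; lat ⌊6.29/1⌋ = 6.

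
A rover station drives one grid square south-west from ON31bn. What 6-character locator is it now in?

Longitude subsquare b = 1; −1 → 0 = a.
Latitude subsquare n = 13; −1 → 12 = m.

ON31am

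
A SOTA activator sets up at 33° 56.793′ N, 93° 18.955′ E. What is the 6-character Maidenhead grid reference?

NM63pw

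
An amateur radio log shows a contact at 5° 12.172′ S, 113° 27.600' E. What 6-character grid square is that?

OI64rt

Shift to the Maidenhead origin (180°W, 90°S): lon 293.4600, lat 84.7971.
Field: lon ⌊293.4600/20⌋ = 14 → O; lat ⌊84.7971/10⌋ = 8 → I.
Square: lon ⌊13.4600/2⌋ = 6; lat ⌊4.7971/1⌋ = 4.
Subsquare: lon ⌊1.4600/0.0833333⌋ = 17 → r; lat ⌊0.7971/0.0416667⌋ = 19 → t.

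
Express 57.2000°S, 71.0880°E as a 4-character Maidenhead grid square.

MD52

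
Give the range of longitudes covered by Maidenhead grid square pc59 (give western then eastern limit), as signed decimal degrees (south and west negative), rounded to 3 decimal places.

130.000, 132.000

Field P=15, C=2: +15·20° lon, +2·10° lat → SW at lon 120°, lat -70°.
Square 5, 9: +5·2° lon, +9·1° lat → SW at lon 130°, lat -61°.
Cell spans 2° lon × 1° lat.
west 130.000, east 132.000.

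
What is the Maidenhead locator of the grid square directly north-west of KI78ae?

KI68xf

Longitude subsquare a = 0; −1 → -1, wraps to 23 = x, carry into square.
Longitude square 7; −1 → 6.
Latitude subsquare e = 4; +1 → 5 = f.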